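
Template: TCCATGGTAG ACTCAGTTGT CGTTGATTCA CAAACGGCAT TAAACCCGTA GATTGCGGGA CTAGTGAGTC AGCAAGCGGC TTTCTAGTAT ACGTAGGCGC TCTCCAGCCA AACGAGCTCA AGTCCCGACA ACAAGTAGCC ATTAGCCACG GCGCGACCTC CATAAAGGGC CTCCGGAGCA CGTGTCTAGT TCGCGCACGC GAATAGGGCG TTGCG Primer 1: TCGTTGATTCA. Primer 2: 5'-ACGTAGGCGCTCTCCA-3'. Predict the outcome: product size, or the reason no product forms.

Primer 1 (TCGTTGATTCA) matches the top strand at positions 20–30 (3' end points downstream).
Primer 2 (ACGTAGGCGCTCTCCA) also matches the top strand directly, at positions 91–106 — its reverse complement TGGAGAGCGCCTACGT is not present.
Both primers anneal to the bottom strand with 3' ends pointing the same way, so neither can prime synthesis back toward the other.

No product — both primers anneal to the same strand and extend in the same direction.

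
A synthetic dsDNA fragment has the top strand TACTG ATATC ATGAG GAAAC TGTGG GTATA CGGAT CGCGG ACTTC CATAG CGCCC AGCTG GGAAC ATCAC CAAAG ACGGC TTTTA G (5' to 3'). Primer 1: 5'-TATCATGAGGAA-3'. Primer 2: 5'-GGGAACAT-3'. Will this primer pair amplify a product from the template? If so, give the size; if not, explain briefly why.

Primer 1 (TATCATGAGGAA) matches the top strand at positions 7–18 (3' end points downstream).
Primer 2 (GGGAACAT) also matches the top strand directly, at positions 60–67 — its reverse complement ATGTTCCC is not present.
Both primers anneal to the bottom strand with 3' ends pointing the same way, so neither can prime synthesis back toward the other.

No product — both primers anneal to the same strand and extend in the same direction.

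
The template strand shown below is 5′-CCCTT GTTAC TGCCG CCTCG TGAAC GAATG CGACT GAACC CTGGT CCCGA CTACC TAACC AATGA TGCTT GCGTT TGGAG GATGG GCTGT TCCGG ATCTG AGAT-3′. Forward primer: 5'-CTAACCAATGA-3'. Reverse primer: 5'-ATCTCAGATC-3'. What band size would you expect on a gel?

Forward primer CTAACCAATGA is found on the top strand at positions 55–65.
The reverse primer's reverse complement is GATCTGAGAT, which matches the template at positions 95–104.
The product runs from position 55 to position 104, so its length is 104 − 55 + 1 = 50 bp.

50 bp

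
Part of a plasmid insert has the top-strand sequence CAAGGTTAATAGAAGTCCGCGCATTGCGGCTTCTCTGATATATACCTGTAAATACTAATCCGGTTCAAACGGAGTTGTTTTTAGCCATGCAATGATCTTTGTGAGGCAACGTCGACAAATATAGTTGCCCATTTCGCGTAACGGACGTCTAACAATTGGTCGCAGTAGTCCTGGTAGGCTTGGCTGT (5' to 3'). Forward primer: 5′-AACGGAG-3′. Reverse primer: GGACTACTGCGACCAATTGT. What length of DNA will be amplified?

The forward primer matches the template at positions 68–74.
Reverse complement of the reverse primer: ACAATTGGTCGCAGTAGTCC. This occurs on the top strand at positions 152–171.
The product runs from position 68 to position 171, so its length is 171 − 68 + 1 = 104 bp.

104 bp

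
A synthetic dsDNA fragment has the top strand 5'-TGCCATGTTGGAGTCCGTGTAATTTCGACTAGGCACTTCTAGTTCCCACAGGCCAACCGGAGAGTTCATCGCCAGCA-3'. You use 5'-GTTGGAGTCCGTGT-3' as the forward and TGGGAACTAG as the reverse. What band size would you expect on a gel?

42 bp

Forward primer GTTGGAGTCCGTGT is found on the top strand at positions 7–20.
Reverse complement of the reverse primer: CTAGTTCCCA. This occurs on the top strand at positions 39–48.
Product length = (reverse-primer end) − (forward-primer start) + 1 = 48 − 7 + 1 = 42 bp.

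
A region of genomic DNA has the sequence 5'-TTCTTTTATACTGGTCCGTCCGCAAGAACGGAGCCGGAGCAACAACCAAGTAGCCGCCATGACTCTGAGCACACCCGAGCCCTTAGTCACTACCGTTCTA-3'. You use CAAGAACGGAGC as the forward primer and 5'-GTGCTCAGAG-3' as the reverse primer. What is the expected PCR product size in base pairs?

Forward primer CAAGAACGGAGC is found on the top strand at positions 23–34.
The reverse primer's reverse complement is CTCTGAGCAC, which matches the template at positions 63–72.
Product length = (reverse-primer end) − (forward-primer start) + 1 = 72 − 23 + 1 = 50 bp.

50 bp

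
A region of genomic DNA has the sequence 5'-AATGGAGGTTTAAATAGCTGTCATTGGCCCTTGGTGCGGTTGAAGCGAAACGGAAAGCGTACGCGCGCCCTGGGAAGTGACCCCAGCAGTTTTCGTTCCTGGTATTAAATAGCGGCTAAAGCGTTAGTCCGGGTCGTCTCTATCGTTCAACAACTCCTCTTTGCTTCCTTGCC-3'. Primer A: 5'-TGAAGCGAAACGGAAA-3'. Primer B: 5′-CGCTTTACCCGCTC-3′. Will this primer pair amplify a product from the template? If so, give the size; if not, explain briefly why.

Primer B (CGCTTTACCCGCTC) does not match the top strand, and its reverse complement GAGCGGGTAAAGCG does not match either.
With no annealing site for primer B, no amplification occurs.

No product — primer B has no binding site in the template.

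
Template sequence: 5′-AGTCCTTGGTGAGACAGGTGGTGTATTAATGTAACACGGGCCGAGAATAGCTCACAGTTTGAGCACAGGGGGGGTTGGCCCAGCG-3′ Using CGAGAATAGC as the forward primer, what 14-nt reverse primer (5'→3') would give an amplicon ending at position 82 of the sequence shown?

The forward primer binds at positions 42–51; the product's 3' end on the top strand is position 82.
The reverse primer anneals to the top strand over positions 69–82, i.e. to GGGGGGTTGGCCCA.
Its sequence written 5'→3' is the reverse complement: TGGGCCAACCCCCC.

5'-TGGGCCAACCCCCC-3'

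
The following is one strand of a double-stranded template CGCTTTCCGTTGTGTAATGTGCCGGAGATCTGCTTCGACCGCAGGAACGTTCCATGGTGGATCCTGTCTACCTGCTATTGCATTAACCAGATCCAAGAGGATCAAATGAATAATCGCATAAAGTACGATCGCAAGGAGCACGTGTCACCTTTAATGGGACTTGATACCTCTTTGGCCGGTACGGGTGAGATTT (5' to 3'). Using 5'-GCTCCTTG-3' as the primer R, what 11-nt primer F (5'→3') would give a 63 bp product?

The reverse primer's reverse complement CAAGGAGC matches the template at positions 132–139, so the product ends at position 139.
A 63 bp product then starts at position 139 − 63 + 1 = 77.
The forward primer is identical to the top strand there: ATTGCATTAAC.

5'-ATTGCATTAAC-3'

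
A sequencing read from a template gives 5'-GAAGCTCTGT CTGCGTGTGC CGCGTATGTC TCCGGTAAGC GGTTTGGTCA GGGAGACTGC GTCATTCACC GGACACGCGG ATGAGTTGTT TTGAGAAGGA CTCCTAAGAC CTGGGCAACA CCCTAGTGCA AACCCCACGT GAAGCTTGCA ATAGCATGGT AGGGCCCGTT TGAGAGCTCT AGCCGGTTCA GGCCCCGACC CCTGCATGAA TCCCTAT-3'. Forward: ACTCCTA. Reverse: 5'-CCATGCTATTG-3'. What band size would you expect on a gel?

Forward primer ACTCCTA is found on the top strand at positions 100–106.
Taking the reverse complement of CCATGCTATTG gives CAATAGCATGG, found at positions 149–159 on the template; the primer anneals here to the top strand with its 3' end pointing upstream.
Product length = (reverse-primer end) − (forward-primer start) + 1 = 159 − 100 + 1 = 60 bp.

60 bp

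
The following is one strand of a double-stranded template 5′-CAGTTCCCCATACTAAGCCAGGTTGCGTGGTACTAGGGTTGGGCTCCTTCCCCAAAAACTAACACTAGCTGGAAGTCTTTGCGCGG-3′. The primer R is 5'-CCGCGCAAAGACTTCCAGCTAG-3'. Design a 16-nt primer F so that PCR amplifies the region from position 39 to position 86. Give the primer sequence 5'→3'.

The reverse primer's reverse complement CTAGCTGGAAGTCTTTGCGCGG matches the template at positions 65–86; the product starts at position 39.
The forward primer is identical to the top strand over positions 39–54: TTGGGCTCCTTCCCCA.

5'-TTGGGCTCCTTCCCCA-3'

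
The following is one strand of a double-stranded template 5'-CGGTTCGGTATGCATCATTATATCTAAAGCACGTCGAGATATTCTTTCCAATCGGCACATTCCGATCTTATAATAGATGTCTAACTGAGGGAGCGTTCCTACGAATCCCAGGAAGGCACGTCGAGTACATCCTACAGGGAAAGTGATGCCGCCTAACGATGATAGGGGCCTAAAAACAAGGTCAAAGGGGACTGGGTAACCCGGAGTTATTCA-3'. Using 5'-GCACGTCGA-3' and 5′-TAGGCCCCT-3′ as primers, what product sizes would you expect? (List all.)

The forward primer GCACGTCGA matches the top strand at positions 29–37, 116–124.
The reverse primer's reverse complement is AGGGGCCTA, matching at positions 164–172.
Each forward site pairs with the reverse site to give a product ending at position 172: sizes 144, 57 bp.

144 bp, 57 bp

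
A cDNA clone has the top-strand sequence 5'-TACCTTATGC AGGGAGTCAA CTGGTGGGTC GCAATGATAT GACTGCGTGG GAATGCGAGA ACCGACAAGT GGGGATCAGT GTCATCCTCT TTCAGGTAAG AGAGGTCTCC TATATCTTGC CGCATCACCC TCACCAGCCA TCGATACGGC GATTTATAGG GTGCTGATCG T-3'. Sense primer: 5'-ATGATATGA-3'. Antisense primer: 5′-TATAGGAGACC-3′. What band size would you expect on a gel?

Forward primer ATGATATGA is found on the top strand at positions 34–42.
The reverse primer's reverse complement is GGTCTCCTATA, which matches the template at positions 104–114.
Amplicon spans positions 34–114: 81 bp.

81 bp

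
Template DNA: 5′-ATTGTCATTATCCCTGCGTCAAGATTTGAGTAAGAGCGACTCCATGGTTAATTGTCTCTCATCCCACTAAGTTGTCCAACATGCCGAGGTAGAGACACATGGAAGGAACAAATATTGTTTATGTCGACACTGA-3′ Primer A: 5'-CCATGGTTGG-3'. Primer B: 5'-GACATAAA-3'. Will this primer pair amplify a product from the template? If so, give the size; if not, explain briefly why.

Primer A (CCATGGTTGG) does not match the top strand, and its reverse complement CCAACCATGG does not match either.
With no annealing site for primer A, no amplification occurs.

No product — primer A has no binding site in the template.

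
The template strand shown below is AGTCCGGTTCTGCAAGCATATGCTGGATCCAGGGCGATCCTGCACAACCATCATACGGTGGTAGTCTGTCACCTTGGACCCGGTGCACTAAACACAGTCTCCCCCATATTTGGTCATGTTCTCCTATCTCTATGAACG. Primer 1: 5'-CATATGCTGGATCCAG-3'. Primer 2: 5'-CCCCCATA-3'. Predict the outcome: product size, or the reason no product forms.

Primer 1 (CATATGCTGGATCCAG) matches the top strand at positions 17–32 (3' end points downstream).
Primer 2 (CCCCCATA) also matches the top strand directly, at positions 101–108 — its reverse complement TATGGGGG is not present.
Both primers anneal to the bottom strand with 3' ends pointing the same way, so neither can prime synthesis back toward the other.

No product — both primers anneal to the same strand and extend in the same direction.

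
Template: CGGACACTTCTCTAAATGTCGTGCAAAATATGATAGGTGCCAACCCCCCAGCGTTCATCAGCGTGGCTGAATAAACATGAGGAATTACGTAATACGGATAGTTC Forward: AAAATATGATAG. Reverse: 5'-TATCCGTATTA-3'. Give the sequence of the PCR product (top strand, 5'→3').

5'-AAAATATGATAGGTGCCAACCCCCCAGCGTTCATCAGCGTGGCTGAATAAACATGAGGAATTACGTAATACGGATA-3'

The forward primer matches the template at positions 25–36.
Taking the reverse complement of TATCCGTATTA gives TAATACGGATA, found at positions 90–100 on the template; the primer anneals here to the top strand with its 3' end pointing upstream.
The product is the template from position 25 through 100 (76 bp).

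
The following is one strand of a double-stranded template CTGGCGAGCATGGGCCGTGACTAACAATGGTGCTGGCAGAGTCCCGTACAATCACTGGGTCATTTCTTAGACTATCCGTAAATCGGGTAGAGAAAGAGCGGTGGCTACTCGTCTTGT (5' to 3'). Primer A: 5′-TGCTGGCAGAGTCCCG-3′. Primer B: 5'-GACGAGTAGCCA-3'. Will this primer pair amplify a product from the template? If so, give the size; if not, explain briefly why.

Yes — an 83 bp product.

Primer A (TGCTGGCAGAGTCCCG) matches the top strand at positions 31–46; it acts as a forward primer.
Primer B's reverse complement is TGGCTACTCGTC, matching the top strand at positions 102–113; it acts as a reverse primer.
The 3' ends face each other across positions 31–113, giving an 83 bp product.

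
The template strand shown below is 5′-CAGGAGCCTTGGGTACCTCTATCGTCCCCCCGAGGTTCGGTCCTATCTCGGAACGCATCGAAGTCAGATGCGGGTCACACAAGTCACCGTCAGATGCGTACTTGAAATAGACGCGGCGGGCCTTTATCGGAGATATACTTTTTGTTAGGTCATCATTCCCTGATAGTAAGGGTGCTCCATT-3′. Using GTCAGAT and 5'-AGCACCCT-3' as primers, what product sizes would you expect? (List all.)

The forward primer GTCAGAT matches the top strand at positions 63–69, 89–95.
The reverse primer's reverse complement is AGGGTGCT, matching at positions 169–176.
Each forward site pairs with the reverse site to give a product ending at position 176: sizes 114, 88 bp.

114 bp, 88 bp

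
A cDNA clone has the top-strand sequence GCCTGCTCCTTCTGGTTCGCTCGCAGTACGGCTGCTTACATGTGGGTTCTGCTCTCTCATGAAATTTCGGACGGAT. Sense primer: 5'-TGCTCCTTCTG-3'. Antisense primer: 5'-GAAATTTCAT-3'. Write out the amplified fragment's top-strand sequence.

5'-TGCTCCTTCTGGTTCGCTCGCAGTACGGCTGCTTACATGTGGGTTCTGCTCTCTCATGAAATTTC-3'

Forward primer TGCTCCTTCTG is found on the top strand at positions 4–14.
The reverse primer's reverse complement is ATGAAATTTC, which matches the template at positions 59–68.
The product is the template from position 4 through 68 (65 bp).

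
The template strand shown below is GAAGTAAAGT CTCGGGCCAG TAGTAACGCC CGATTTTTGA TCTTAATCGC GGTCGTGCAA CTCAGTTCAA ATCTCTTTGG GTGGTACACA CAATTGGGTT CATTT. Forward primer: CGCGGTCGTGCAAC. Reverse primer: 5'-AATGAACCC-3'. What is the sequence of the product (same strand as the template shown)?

5'-CGCGGTCGTGCAACTCAGTTCAAATCTCTTTGGGTGGTACACACAATTGGGTTCATT-3'

Forward primer CGCGGTCGTGCAAC is found on the top strand at positions 48–61.
The reverse primer's reverse complement is GGGTTCATT, which matches the template at positions 96–104.
The product is the template from position 48 through 104 (57 bp).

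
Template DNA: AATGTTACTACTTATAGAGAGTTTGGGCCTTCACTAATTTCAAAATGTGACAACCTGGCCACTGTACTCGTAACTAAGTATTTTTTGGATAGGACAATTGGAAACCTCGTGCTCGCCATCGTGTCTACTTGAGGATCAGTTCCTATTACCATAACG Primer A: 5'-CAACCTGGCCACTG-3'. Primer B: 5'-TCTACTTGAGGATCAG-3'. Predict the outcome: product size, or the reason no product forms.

Primer A (CAACCTGGCCACTG) matches the top strand at positions 51–64 (3' end points downstream).
Primer B (TCTACTTGAGGATCAG) also matches the top strand directly, at positions 124–139 — its reverse complement CTGATCCTCAAGTAGA is not present.
Both primers anneal to the bottom strand with 3' ends pointing the same way, so neither can prime synthesis back toward the other.

No product — both primers anneal to the same strand and extend in the same direction.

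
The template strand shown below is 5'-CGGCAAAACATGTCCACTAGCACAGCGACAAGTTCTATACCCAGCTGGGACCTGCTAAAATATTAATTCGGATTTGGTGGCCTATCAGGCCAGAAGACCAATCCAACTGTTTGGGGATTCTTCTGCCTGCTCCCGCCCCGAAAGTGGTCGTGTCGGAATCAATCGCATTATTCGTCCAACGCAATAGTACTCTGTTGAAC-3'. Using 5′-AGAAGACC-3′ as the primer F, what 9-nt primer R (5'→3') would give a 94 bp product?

5'-ATTGCGTTG-3'

The forward primer binds at positions 92–99, so a 94 bp product ends at position 92 + 94 − 1 = 185.
The reverse primer anneals to the top strand over positions 177–185, i.e. to CAACGCAAT.
Its sequence written 5'→3' is the reverse complement: ATTGCGTTG.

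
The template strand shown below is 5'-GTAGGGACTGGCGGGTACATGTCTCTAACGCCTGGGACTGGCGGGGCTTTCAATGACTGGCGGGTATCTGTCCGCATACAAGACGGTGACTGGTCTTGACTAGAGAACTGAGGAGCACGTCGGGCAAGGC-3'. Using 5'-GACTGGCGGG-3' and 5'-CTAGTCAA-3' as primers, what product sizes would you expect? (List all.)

The forward primer GACTGGCGGG matches the top strand at positions 6–15, 36–45, 55–64.
The reverse primer's reverse complement is TTGACTAG, matching at positions 96–103.
Each forward site pairs with the reverse site to give a product ending at position 103: sizes 98, 68, 49 bp.

98 bp, 68 bp, 49 bp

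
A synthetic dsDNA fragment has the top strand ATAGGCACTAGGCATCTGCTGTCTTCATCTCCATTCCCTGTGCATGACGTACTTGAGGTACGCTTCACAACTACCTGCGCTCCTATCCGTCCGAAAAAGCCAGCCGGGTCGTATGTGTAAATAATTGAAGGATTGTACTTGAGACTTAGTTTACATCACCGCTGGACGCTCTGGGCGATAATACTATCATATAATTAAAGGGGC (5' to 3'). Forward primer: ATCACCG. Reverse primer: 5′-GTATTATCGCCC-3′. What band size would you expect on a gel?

Scanning the template, ATCACCG occurs at positions 155–161; this primer anneals to the bottom strand there with its 3' end pointing downstream.
Reverse complement of the reverse primer: GGGCGATAATAC. This occurs on the top strand at positions 173–184.
The product runs from position 155 to position 184, so its length is 184 − 155 + 1 = 30 bp.

30 bp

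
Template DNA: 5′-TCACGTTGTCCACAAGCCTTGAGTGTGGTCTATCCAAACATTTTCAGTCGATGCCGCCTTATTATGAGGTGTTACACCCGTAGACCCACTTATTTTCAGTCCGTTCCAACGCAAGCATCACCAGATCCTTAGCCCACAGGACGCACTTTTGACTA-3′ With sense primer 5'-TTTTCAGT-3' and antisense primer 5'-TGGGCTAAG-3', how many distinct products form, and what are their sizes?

The forward primer TTTTCAGT matches the top strand at positions 41–48, 93–100.
The reverse primer's reverse complement is CTTAGCCCA, matching at positions 128–136.
Each forward site pairs with the reverse site to give a product ending at position 136: sizes 96, 44 bp.

Two products: 96 bp, 44 bp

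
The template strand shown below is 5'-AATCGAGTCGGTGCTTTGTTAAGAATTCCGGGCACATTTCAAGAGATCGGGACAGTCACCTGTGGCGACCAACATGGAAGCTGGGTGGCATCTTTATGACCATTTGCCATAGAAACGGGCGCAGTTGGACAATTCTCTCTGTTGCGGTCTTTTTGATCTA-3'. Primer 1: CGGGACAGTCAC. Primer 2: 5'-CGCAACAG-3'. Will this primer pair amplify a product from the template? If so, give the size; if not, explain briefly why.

Yes — a 99 bp product.

Primer 1 (CGGGACAGTCAC) matches the top strand at positions 48–59; it acts as a forward primer.
Primer 2's reverse complement is CTGTTGCG, matching the top strand at positions 139–146; it acts as a reverse primer.
The 3' ends face each other across positions 48–146, giving a 99 bp product.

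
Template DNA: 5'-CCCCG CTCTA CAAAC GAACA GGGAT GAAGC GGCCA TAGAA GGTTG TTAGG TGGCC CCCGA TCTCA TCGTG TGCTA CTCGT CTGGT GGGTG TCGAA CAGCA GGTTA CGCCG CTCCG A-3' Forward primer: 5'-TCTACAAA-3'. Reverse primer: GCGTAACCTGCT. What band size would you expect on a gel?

102 bp

Forward primer TCTACAAA is found on the top strand at positions 7–14.
The reverse primer's reverse complement is AGCAGGTTACGC, which matches the template at positions 97–108.
The product runs from position 7 to position 108, so its length is 108 − 7 + 1 = 102 bp.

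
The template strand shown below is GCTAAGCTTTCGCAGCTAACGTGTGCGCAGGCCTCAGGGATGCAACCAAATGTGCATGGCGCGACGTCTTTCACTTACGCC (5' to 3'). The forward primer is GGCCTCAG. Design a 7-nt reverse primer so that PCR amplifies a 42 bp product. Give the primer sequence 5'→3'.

The forward primer binds at positions 30–37, so a 42 bp product ends at position 30 + 42 − 1 = 71.
The reverse primer anneals to the top strand over positions 65–71, i.e. to CGTCTTT.
Its sequence written 5'→3' is the reverse complement: AAAGACG.

5'-AAAGACG-3'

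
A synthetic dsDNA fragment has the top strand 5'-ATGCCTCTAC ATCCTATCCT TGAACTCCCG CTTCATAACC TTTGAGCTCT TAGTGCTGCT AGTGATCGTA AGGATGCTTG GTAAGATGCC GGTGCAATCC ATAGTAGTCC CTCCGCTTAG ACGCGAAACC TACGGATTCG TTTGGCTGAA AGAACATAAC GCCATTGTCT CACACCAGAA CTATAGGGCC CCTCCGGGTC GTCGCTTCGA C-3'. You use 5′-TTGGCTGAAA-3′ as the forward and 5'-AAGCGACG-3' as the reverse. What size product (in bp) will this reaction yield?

66 bp

The forward primer matches the template at positions 142–151.
Taking the reverse complement of AAGCGACG gives CGTCGCTT, found at positions 200–207 on the template; the primer anneals here to the top strand with its 3' end pointing upstream.
Amplicon spans positions 142–207: 66 bp.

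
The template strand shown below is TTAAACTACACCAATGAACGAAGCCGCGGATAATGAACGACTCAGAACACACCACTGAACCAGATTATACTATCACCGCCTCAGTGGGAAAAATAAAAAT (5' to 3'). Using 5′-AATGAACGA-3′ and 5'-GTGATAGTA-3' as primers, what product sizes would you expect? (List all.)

64 bp, 45 bp

The forward primer AATGAACGA matches the top strand at positions 13–21, 32–40.
The reverse primer's reverse complement is TACTATCAC, matching at positions 68–76.
Each forward site pairs with the reverse site to give a product ending at position 76: sizes 64, 45 bp.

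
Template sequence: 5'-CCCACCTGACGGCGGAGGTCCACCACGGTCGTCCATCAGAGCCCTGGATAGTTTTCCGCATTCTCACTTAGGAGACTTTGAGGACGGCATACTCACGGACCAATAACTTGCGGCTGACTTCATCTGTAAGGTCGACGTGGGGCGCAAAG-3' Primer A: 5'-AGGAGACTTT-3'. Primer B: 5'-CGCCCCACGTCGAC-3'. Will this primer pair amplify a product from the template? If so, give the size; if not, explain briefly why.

Yes — a 75 bp product.

Primer A (AGGAGACTTT) matches the top strand at positions 70–79; it acts as a forward primer.
Primer B's reverse complement is GTCGACGTGGGGCG, matching the top strand at positions 131–144; it acts as a reverse primer.
The 3' ends face each other across positions 70–144, giving a 75 bp product.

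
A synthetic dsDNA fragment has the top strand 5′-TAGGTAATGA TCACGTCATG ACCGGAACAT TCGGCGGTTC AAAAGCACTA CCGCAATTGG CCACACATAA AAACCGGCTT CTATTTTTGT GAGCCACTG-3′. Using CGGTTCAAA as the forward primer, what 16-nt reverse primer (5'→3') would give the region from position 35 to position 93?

The product's 3' end on the top strand is position 93.
The reverse primer anneals to the top strand over positions 78–93, i.e. to CTTCTATTTTTGTGAG.
Its sequence written 5'→3' is the reverse complement: CTCACAAAAATAGAAG.

5'-CTCACAAAAATAGAAG-3'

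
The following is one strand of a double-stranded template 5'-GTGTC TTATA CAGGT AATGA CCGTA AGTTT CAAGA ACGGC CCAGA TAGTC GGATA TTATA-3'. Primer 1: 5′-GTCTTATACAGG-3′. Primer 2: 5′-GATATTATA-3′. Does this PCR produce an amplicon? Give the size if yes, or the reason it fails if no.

No product — both primers anneal to the same strand and extend in the same direction.

Primer 1 (GTCTTATACAGG) matches the top strand at positions 3–14 (3' end points downstream).
Primer 2 (GATATTATA) also matches the top strand directly, at positions 52–60 — its reverse complement TATAATATC is not present.
Both primers anneal to the bottom strand with 3' ends pointing the same way, so neither can prime synthesis back toward the other.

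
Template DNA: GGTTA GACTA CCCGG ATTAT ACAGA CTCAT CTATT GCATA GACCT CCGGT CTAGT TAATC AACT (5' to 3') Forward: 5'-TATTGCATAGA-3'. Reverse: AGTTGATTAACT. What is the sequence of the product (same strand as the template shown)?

The forward primer matches the template at positions 32–42.
Reverse complement of the reverse primer: AGTTAATCAACT. This occurs on the top strand at positions 53–64.
The product is the template from position 32 through 64 (33 bp).

5'-TATTGCATAGACCTCCGGTCTAGTTAATCAACT-3'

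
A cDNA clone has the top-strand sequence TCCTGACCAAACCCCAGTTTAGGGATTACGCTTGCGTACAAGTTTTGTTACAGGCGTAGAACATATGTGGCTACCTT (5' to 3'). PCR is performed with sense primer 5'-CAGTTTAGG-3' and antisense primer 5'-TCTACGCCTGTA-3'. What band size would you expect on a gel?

The forward primer matches the template at positions 15–23.
The reverse primer's reverse complement is TACAGGCGTAGA, which matches the template at positions 49–60.
Amplicon spans positions 15–60: 46 bp.

46 bp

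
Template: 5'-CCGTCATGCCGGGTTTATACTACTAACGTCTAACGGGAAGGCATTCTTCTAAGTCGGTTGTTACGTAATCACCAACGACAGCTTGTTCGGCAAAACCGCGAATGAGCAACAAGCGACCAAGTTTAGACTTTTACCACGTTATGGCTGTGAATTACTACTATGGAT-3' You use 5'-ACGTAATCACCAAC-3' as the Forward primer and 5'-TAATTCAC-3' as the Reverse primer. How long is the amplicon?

92 bp

The forward primer matches the template at positions 63–76.
Reverse complement of the reverse primer: GTGAATTA. This occurs on the top strand at positions 147–154.
Amplicon spans positions 63–154: 92 bp.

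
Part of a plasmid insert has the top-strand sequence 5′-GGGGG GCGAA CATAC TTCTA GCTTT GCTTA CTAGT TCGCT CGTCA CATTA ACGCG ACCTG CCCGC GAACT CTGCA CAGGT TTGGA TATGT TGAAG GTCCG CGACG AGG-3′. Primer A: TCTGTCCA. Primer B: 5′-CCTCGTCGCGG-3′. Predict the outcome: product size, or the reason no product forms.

Primer A (TCTGTCCA) does not match the top strand, and its reverse complement TGGACAGA does not match either.
With no annealing site for primer A, no amplification occurs.

No product — primer A has no binding site in the template.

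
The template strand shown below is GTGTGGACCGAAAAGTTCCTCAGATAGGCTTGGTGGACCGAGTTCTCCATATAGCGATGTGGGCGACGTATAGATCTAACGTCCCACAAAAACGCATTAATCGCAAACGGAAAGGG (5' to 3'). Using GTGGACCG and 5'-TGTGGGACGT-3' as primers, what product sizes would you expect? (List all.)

The forward primer GTGGACCG matches the top strand at positions 3–10, 33–40.
The reverse primer's reverse complement is ACGTCCCACA, matching at positions 79–88.
Each forward site pairs with the reverse site to give a product ending at position 88: sizes 86, 56 bp.

86 bp, 56 bp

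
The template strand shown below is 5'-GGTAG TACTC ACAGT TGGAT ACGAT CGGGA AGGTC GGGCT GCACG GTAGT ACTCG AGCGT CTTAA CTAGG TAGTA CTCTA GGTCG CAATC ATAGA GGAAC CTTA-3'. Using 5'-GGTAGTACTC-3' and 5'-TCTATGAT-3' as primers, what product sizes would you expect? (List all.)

95 bp, 51 bp, 27 bp

The forward primer GGTAGTACTC matches the top strand at positions 1–10, 45–54, 69–78.
The reverse primer's reverse complement is ATCATAGA, matching at positions 88–95.
Each forward site pairs with the reverse site to give a product ending at position 95: sizes 95, 51, 27 bp.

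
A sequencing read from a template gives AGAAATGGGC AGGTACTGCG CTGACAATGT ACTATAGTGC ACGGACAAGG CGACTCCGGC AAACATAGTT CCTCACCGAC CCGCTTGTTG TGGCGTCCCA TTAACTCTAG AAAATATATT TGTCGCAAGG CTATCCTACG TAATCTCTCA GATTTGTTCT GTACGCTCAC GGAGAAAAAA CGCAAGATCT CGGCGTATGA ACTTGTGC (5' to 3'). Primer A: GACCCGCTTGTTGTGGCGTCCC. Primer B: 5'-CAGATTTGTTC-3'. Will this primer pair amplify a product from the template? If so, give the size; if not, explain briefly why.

No product — both primers anneal to the same strand and extend in the same direction.

Primer A (GACCCGCTTGTTGTGGCGTCCC) matches the top strand at positions 78–99 (3' end points downstream).
Primer B (CAGATTTGTTC) also matches the top strand directly, at positions 149–159 — its reverse complement GAACAAATCTG is not present.
Both primers anneal to the bottom strand with 3' ends pointing the same way, so neither can prime synthesis back toward the other.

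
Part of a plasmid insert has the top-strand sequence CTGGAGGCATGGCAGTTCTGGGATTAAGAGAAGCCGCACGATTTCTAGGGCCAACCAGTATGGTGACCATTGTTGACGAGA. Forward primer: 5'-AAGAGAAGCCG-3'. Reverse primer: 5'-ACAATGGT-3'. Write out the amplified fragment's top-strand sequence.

The forward primer matches the template at positions 26–36.
The reverse primer's reverse complement is ACCATTGT, which matches the template at positions 66–73.
The product is the template from position 26 through 73 (48 bp).

5'-AAGAGAAGCCGCACGATTTCTAGGGCCAACCAGTATGGTGACCATTGT-3'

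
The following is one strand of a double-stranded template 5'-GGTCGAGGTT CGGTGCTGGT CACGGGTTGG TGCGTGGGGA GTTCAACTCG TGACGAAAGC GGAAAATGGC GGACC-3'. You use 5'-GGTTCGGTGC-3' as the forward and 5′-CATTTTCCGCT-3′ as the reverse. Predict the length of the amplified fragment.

The forward primer matches the template at positions 7–16.
The reverse primer's reverse complement is AGCGGAAAATG, which matches the template at positions 58–68.
Product length = (reverse-primer end) − (forward-primer start) + 1 = 68 − 7 + 1 = 62 bp.

62 bp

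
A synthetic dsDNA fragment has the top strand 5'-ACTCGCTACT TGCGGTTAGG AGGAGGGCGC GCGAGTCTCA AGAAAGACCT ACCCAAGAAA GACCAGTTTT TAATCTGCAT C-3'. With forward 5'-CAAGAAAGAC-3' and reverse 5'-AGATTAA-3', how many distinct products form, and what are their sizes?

The forward primer CAAGAAAGAC matches the top strand at positions 39–48, 54–63.
The reverse primer's reverse complement is TTAATCT, matching at positions 70–76.
Each forward site pairs with the reverse site to give a product ending at position 76: sizes 38, 23 bp.

Two products: 38 bp, 23 bp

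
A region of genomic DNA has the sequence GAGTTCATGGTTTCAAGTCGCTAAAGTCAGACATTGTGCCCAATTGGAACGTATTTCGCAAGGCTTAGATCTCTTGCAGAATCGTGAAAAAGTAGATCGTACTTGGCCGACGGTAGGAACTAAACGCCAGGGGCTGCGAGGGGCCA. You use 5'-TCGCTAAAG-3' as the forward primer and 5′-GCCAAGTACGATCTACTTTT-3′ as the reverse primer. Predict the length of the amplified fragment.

The forward primer matches the template at positions 18–26.
Reverse complement of the reverse primer: AAAAGTAGATCGTACTTGGC. This occurs on the top strand at positions 88–107.
The product runs from position 18 to position 107, so its length is 107 − 18 + 1 = 90 bp.

90 bp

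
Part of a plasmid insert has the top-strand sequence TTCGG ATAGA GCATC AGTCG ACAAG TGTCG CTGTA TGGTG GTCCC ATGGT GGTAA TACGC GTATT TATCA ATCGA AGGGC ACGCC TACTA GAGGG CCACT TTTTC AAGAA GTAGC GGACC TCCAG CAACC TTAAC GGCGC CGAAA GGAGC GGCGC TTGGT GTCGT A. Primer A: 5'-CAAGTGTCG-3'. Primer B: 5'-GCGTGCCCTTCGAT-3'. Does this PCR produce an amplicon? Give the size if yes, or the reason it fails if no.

Primer A (CAAGTGTCG) matches the top strand at positions 22–30; it acts as a forward primer.
Primer B's reverse complement is ATCGAAGGGCACGC, matching the top strand at positions 71–84; it acts as a reverse primer.
The 3' ends face each other across positions 22–84, giving a 63 bp product.

Yes — a 63 bp product.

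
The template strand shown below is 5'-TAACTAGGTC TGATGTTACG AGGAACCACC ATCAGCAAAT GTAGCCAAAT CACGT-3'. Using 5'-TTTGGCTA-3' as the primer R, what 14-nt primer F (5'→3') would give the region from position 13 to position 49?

The reverse primer's reverse complement TAGCCAAA matches the template at positions 42–49; the product starts at position 13.
The forward primer is identical to the top strand over positions 13–26: ATGTTACGAGGAAC.

5'-ATGTTACGAGGAAC-3'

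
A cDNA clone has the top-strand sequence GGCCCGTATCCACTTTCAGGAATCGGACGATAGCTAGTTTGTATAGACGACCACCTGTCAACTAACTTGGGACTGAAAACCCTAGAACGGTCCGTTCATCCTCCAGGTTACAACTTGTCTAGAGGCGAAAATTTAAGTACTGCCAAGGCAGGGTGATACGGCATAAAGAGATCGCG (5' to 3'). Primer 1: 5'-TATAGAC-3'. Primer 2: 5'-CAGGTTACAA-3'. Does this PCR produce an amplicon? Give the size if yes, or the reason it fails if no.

No product — both primers anneal to the same strand and extend in the same direction.

Primer 1 (TATAGAC) matches the top strand at positions 42–48 (3' end points downstream).
Primer 2 (CAGGTTACAA) also matches the top strand directly, at positions 104–113 — its reverse complement TTGTAACCTG is not present.
Both primers anneal to the bottom strand with 3' ends pointing the same way, so neither can prime synthesis back toward the other.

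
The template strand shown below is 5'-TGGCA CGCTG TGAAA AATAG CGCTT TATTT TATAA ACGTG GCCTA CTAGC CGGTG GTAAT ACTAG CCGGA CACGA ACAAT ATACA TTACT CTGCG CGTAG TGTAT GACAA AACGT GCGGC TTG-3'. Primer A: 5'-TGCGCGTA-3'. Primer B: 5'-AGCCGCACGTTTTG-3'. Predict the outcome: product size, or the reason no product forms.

Yes — a 30 bp product.

Primer A (TGCGCGTA) matches the top strand at positions 92–99; it acts as a forward primer.
Primer B's reverse complement is CAAAACGTGCGGCT, matching the top strand at positions 108–121; it acts as a reverse primer.
The 3' ends face each other across positions 92–121, giving a 30 bp product.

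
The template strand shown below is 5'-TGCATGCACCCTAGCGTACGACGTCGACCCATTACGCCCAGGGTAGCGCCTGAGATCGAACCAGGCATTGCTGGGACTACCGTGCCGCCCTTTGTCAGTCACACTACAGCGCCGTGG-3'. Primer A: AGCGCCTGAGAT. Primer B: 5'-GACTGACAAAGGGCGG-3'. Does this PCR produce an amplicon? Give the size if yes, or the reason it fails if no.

Yes — a 56 bp product.

Primer A (AGCGCCTGAGAT) matches the top strand at positions 45–56; it acts as a forward primer.
Primer B's reverse complement is CCGCCCTTTGTCAGTC, matching the top strand at positions 85–100; it acts as a reverse primer.
The 3' ends face each other across positions 45–100, giving a 56 bp product.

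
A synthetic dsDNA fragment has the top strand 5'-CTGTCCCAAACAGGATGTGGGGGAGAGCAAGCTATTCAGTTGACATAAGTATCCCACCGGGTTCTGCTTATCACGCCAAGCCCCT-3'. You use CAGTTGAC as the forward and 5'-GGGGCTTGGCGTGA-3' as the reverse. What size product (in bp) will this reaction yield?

Forward primer CAGTTGAC is found on the top strand at positions 37–44.
Taking the reverse complement of GGGGCTTGGCGTGA gives TCACGCCAAGCCCC, found at positions 71–84 on the template; the primer anneals here to the top strand with its 3' end pointing upstream.
Product length = (reverse-primer end) − (forward-primer start) + 1 = 84 − 37 + 1 = 48 bp.

48 bp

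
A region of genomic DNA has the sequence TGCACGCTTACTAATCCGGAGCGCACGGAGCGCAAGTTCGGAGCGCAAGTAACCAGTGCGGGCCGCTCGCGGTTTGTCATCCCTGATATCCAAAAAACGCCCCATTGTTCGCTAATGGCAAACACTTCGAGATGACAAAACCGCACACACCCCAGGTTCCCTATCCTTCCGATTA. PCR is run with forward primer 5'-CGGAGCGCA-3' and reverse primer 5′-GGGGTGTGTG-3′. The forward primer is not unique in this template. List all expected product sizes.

The forward primer CGGAGCGCA matches the top strand at positions 17–25, 26–34, 39–47.
The reverse primer's reverse complement is CACACACCCC, matching at positions 144–153.
Each forward site pairs with the reverse site to give a product ending at position 153: sizes 137, 128, 115 bp.

137 bp, 128 bp, 115 bp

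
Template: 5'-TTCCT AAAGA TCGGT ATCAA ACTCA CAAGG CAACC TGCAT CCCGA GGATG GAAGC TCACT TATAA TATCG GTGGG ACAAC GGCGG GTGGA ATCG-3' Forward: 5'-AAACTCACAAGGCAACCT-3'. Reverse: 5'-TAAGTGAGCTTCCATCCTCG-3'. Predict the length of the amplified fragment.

44 bp

Forward primer AAACTCACAAGGCAACCT is found on the top strand at positions 19–36.
The reverse primer's reverse complement is CGAGGATGGAAGCTCACTTA, which matches the template at positions 43–62.
Product length = (reverse-primer end) − (forward-primer start) + 1 = 62 − 19 + 1 = 44 bp.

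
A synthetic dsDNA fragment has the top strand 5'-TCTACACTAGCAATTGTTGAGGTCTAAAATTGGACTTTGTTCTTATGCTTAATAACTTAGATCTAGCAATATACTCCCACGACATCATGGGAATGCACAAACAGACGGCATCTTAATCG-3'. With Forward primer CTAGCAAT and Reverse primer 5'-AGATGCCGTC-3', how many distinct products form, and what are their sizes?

Two products: 107 bp, 51 bp

The forward primer CTAGCAAT matches the top strand at positions 7–14, 63–70.
The reverse primer's reverse complement is GACGGCATCT, matching at positions 104–113.
Each forward site pairs with the reverse site to give a product ending at position 113: sizes 107, 51 bp.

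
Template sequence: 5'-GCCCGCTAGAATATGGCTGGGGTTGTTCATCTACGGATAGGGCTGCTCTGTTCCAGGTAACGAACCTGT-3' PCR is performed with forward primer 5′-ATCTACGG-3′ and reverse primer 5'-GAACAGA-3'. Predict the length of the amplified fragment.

The forward primer matches the template at positions 29–36.
The reverse primer's reverse complement is TCTGTTC, which matches the template at positions 47–53.
The product runs from position 29 to position 53, so its length is 53 − 29 + 1 = 25 bp.

25 bp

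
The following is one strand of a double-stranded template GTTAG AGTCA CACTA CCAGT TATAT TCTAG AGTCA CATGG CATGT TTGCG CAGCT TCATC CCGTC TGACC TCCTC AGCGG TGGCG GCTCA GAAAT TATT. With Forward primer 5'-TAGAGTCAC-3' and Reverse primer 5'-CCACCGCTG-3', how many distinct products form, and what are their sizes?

Two products: 81 bp, 56 bp

The forward primer TAGAGTCAC matches the top strand at positions 3–11, 28–36.
The reverse primer's reverse complement is CAGCGGTGG, matching at positions 75–83.
Each forward site pairs with the reverse site to give a product ending at position 83: sizes 81, 56 bp.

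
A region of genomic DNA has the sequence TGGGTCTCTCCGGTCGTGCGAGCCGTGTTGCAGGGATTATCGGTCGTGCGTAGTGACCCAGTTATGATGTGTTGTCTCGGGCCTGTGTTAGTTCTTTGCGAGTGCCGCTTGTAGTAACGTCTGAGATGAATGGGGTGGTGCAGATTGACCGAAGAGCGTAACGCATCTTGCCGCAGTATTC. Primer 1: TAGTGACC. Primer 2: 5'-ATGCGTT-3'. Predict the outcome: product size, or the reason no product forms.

Primer 1 (TAGTGACC) matches the top strand at positions 51–58; it acts as a forward primer.
Primer 2's reverse complement is AACGCAT, matching the top strand at positions 160–166; it acts as a reverse primer.
The 3' ends face each other across positions 51–166, giving a 116 bp product.

Yes — a 116 bp product.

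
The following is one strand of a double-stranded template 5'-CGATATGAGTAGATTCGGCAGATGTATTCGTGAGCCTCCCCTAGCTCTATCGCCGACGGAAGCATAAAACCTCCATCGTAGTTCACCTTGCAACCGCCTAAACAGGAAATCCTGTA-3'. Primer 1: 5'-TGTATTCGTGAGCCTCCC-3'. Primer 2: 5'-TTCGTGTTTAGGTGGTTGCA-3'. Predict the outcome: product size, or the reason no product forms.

Primer 2 (TTCGTGTTTAGGTGGTTGCA) does not match the top strand, and its reverse complement TGCAACCACCTAAACACGAA does not match either.
With no annealing site for primer 2, no amplification occurs.

No product — primer 2 has no binding site in the template.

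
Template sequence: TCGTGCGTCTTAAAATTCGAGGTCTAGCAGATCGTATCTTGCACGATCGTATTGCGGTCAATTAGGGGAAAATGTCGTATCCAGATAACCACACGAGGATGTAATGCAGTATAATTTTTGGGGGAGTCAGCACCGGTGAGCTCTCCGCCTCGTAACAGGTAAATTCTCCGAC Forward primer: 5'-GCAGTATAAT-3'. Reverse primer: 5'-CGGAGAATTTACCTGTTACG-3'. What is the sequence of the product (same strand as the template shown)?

Forward primer GCAGTATAAT is found on the top strand at positions 106–115.
Taking the reverse complement of CGGAGAATTTACCTGTTACG gives CGTAACAGGTAAATTCTCCG, found at positions 151–170 on the template; the primer anneals here to the top strand with its 3' end pointing upstream.
The product is the template from position 106 through 170 (65 bp).

5'-GCAGTATAATTTTTGGGGGAGTCAGCACCGGTGAGCTCTCCGCCTCGTAACAGGTAAATTCTCCG-3'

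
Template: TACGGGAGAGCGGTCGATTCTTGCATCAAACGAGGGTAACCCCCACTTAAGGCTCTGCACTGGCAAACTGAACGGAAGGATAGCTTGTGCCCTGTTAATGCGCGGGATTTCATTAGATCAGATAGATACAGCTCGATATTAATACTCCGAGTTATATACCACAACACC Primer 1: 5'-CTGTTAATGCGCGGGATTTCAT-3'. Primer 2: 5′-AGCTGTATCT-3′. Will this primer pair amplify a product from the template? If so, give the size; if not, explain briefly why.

Primer 1 (CTGTTAATGCGCGGGATTTCAT) matches the top strand at positions 92–113; it acts as a forward primer.
Primer 2's reverse complement is AGATACAGCT, matching the top strand at positions 124–133; it acts as a reverse primer.
The 3' ends face each other across positions 92–133, giving a 42 bp product.

Yes — a 42 bp product.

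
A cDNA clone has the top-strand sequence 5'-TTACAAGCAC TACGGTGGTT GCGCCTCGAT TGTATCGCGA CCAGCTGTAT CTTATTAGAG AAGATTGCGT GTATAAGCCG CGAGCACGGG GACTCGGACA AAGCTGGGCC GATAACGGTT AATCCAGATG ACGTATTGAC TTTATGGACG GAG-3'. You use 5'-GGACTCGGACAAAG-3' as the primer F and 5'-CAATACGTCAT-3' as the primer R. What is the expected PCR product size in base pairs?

The forward primer matches the template at positions 90–103.
The reverse primer's reverse complement is ATGACGTATTG, which matches the template at positions 128–138.
Product length = (reverse-primer end) − (forward-primer start) + 1 = 138 − 90 + 1 = 49 bp.

49 bp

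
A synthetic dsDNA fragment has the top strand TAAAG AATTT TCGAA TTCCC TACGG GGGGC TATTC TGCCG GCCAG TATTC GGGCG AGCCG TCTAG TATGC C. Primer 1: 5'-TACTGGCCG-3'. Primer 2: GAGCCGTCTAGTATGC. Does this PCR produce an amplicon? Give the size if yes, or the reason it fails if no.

No product — the primers' 3' ends point away from each other.

Primer 1 (TACTGGCCG) has reverse complement CGGCCAGTA, which matches the top strand at positions 39–47; primer 1 anneals to the top strand there with its 3' end pointing upstream toward position 39.
Primer 2 (GAGCCGTCTAGTATGC) matches the top strand directly at positions 55–70; it anneals to the bottom strand with its 3' end pointing downstream toward position 70.
The 3' ends diverge (primer 1 extends toward position 1, primer 2 toward position 71), so the primers never converge on a shared product.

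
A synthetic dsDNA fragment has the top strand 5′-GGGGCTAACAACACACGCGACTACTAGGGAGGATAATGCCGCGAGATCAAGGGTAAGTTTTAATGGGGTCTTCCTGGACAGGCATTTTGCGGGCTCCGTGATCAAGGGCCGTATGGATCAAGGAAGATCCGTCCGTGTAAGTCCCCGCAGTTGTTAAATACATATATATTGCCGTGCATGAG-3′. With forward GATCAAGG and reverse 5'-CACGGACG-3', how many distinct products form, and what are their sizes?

The forward primer GATCAAGG matches the top strand at positions 45–52, 100–107, 116–123.
The reverse primer's reverse complement is CGTCCGTG, matching at positions 130–137.
Each forward site pairs with the reverse site to give a product ending at position 137: sizes 93, 38, 22 bp.

Three products: 93 bp, 38 bp, 22 bp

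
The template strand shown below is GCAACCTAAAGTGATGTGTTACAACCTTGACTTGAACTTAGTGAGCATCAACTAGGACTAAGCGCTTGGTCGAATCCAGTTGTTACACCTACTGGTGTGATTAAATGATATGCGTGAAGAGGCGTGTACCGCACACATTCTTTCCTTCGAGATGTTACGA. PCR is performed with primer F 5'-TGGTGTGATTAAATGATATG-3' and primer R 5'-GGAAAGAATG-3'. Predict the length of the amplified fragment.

53 bp

The forward primer matches the template at positions 93–112.
Taking the reverse complement of GGAAAGAATG gives CATTCTTTCC, found at positions 136–145 on the template; the primer anneals here to the top strand with its 3' end pointing upstream.
Amplicon spans positions 93–145: 53 bp.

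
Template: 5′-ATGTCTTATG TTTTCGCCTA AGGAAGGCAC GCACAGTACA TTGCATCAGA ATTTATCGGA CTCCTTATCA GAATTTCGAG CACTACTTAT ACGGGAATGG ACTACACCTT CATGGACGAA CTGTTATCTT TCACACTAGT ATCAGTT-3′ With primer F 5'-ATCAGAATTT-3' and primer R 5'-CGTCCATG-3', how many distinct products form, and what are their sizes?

The forward primer ATCAGAATTT matches the top strand at positions 45–54, 67–76.
The reverse primer's reverse complement is CATGGACG, matching at positions 111–118.
Each forward site pairs with the reverse site to give a product ending at position 118: sizes 74, 52 bp.

Two products: 74 bp, 52 bp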